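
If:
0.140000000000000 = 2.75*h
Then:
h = 0.05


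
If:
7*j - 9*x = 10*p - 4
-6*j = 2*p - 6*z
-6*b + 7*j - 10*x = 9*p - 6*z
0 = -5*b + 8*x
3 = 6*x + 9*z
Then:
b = -220/1453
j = 553/2906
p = 1797/2906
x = -275/2906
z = 576/1453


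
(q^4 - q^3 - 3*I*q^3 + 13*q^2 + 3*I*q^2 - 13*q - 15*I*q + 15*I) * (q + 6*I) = q^5 - q^4 + 3*I*q^4 + 31*q^3 - 3*I*q^3 - 31*q^2 + 63*I*q^2 + 90*q - 63*I*q - 90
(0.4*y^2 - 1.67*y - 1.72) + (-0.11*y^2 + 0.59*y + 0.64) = 0.29*y^2 - 1.08*y - 1.08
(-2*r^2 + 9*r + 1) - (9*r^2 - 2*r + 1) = -11*r^2 + 11*r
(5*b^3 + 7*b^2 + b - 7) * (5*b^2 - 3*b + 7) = 25*b^5 + 20*b^4 + 19*b^3 + 11*b^2 + 28*b - 49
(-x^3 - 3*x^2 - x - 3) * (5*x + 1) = -5*x^4 - 16*x^3 - 8*x^2 - 16*x - 3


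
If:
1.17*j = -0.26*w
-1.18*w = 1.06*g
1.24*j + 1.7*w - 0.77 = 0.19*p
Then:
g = -1.11320754716981*w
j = -0.222222222222222*w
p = 7.49707602339181*w - 4.05263157894737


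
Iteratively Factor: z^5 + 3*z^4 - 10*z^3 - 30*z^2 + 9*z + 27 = (z - 1)*(z^4 + 4*z^3 - 6*z^2 - 36*z - 27) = (z - 1)*(z + 1)*(z^3 + 3*z^2 - 9*z - 27) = (z - 3)*(z - 1)*(z + 1)*(z^2 + 6*z + 9) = (z - 3)*(z - 1)*(z + 1)*(z + 3)*(z + 3)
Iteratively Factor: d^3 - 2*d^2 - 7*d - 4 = (d + 1)*(d^2 - 3*d - 4) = (d + 1)^2*(d - 4)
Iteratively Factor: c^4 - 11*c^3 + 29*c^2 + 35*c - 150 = (c - 5)*(c^3 - 6*c^2 - c + 30) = (c - 5)^2*(c^2 - c - 6) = (c - 5)^2*(c + 2)*(c - 3)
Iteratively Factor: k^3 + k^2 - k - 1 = (k + 1)*(k^2 - 1) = (k - 1)*(k + 1)*(k + 1)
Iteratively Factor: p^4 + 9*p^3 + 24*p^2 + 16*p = (p)*(p^3 + 9*p^2 + 24*p + 16) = p*(p + 1)*(p^2 + 8*p + 16) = p*(p + 1)*(p + 4)*(p + 4)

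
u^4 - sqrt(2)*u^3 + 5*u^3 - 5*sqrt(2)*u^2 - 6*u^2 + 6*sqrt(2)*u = u*(u - 1)*(u + 6)*(u - sqrt(2))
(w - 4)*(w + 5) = w^2 + w - 20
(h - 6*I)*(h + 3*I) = h^2 - 3*I*h + 18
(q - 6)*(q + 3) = q^2 - 3*q - 18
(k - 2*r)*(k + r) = k^2 - k*r - 2*r^2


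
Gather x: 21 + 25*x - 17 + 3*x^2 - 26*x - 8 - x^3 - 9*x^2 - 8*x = -x^3 - 6*x^2 - 9*x - 4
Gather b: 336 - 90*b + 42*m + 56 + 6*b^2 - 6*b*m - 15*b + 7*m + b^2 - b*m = 7*b^2 + b*(-7*m - 105) + 49*m + 392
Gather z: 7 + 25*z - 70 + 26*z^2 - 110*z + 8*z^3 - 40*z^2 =8*z^3 - 14*z^2 - 85*z - 63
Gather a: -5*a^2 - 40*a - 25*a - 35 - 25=-5*a^2 - 65*a - 60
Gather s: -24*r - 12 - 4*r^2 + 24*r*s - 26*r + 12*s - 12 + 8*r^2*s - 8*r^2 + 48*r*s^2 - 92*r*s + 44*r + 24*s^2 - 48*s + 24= -12*r^2 - 6*r + s^2*(48*r + 24) + s*(8*r^2 - 68*r - 36)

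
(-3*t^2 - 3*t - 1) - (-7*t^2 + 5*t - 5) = 4*t^2 - 8*t + 4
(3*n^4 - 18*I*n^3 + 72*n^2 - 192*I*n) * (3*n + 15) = 9*n^5 + 45*n^4 - 54*I*n^4 + 216*n^3 - 270*I*n^3 + 1080*n^2 - 576*I*n^2 - 2880*I*n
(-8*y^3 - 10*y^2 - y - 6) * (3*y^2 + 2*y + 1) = -24*y^5 - 46*y^4 - 31*y^3 - 30*y^2 - 13*y - 6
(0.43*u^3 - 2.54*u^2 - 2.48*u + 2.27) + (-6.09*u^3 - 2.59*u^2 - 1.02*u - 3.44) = -5.66*u^3 - 5.13*u^2 - 3.5*u - 1.17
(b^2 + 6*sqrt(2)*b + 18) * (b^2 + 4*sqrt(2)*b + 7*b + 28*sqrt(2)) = b^4 + 7*b^3 + 10*sqrt(2)*b^3 + 66*b^2 + 70*sqrt(2)*b^2 + 72*sqrt(2)*b + 462*b + 504*sqrt(2)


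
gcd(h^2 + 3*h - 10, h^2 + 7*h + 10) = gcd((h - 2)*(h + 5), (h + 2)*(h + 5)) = h + 5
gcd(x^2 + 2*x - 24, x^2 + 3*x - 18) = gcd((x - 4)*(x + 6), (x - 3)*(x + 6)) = x + 6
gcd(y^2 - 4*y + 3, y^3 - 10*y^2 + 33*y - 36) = y - 3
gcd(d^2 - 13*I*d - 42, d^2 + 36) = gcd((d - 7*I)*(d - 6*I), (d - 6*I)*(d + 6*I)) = d - 6*I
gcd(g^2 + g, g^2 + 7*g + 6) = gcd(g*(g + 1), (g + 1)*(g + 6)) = g + 1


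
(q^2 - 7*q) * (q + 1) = q^3 - 6*q^2 - 7*q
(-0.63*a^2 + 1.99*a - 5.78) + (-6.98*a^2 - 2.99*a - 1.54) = -7.61*a^2 - 1.0*a - 7.32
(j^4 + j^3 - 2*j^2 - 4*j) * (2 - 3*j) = -3*j^5 - j^4 + 8*j^3 + 8*j^2 - 8*j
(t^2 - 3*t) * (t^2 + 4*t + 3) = t^4 + t^3 - 9*t^2 - 9*t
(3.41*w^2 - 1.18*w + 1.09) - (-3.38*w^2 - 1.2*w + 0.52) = 6.79*w^2 + 0.02*w + 0.57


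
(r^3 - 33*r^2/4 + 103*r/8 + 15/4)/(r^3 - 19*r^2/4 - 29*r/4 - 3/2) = (r - 5/2)/(r + 1)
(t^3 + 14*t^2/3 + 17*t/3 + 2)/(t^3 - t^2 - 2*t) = (t^2 + 11*t/3 + 2)/(t*(t - 2))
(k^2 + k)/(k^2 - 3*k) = (k + 1)/(k - 3)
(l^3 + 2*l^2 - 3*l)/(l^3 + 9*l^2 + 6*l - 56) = l*(l^2 + 2*l - 3)/(l^3 + 9*l^2 + 6*l - 56)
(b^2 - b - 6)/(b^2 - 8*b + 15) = (b + 2)/(b - 5)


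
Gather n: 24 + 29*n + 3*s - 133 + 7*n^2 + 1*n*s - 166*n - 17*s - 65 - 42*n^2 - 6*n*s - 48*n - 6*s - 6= -35*n^2 + n*(-5*s - 185) - 20*s - 180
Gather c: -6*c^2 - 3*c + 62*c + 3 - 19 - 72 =-6*c^2 + 59*c - 88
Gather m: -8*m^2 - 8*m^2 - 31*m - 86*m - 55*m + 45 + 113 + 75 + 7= -16*m^2 - 172*m + 240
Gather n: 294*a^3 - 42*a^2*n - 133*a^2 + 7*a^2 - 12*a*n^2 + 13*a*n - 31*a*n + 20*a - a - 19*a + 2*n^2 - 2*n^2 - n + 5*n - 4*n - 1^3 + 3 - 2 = 294*a^3 - 126*a^2 - 12*a*n^2 + n*(-42*a^2 - 18*a)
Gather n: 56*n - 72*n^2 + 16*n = -72*n^2 + 72*n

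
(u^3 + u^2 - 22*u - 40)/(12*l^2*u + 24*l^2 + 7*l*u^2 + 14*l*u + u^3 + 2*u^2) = (u^2 - u - 20)/(12*l^2 + 7*l*u + u^2)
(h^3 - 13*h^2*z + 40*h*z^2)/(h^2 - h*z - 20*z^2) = h*(h - 8*z)/(h + 4*z)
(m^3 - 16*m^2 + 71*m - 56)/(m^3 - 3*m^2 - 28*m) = (m^2 - 9*m + 8)/(m*(m + 4))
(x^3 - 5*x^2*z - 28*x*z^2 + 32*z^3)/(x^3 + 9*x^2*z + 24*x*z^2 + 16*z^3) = (x^2 - 9*x*z + 8*z^2)/(x^2 + 5*x*z + 4*z^2)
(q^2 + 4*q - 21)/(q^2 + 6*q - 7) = (q - 3)/(q - 1)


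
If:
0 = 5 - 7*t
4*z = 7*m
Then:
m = 4*z/7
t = 5/7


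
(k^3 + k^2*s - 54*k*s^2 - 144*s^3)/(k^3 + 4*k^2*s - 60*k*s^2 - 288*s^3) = (k + 3*s)/(k + 6*s)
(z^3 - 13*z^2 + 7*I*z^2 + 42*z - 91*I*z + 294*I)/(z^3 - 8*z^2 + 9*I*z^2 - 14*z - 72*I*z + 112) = (z^2 - 13*z + 42)/(z^2 + 2*z*(-4 + I) - 16*I)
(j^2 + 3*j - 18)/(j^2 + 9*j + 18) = (j - 3)/(j + 3)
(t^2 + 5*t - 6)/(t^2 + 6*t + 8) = (t^2 + 5*t - 6)/(t^2 + 6*t + 8)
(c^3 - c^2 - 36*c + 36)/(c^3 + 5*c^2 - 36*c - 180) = (c - 1)/(c + 5)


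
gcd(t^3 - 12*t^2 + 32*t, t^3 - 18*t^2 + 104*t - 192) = t^2 - 12*t + 32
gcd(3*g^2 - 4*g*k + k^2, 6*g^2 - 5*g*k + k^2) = 3*g - k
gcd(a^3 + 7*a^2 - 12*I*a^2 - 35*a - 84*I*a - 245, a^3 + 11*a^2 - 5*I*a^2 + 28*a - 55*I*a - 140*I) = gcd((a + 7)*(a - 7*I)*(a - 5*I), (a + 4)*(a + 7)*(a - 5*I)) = a^2 + a*(7 - 5*I) - 35*I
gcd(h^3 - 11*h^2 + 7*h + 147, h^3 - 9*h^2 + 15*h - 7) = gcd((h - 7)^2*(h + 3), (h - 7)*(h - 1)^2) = h - 7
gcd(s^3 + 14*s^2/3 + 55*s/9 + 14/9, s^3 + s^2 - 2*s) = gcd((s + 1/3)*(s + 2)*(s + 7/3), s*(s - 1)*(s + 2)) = s + 2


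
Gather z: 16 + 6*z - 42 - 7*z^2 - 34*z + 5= -7*z^2 - 28*z - 21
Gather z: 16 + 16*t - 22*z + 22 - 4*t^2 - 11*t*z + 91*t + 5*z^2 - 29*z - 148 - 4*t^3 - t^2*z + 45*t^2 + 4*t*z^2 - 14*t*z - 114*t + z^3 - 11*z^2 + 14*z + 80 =-4*t^3 + 41*t^2 - 7*t + z^3 + z^2*(4*t - 6) + z*(-t^2 - 25*t - 37) - 30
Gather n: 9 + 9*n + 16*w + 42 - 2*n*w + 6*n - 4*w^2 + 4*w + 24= n*(15 - 2*w) - 4*w^2 + 20*w + 75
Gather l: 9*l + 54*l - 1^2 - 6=63*l - 7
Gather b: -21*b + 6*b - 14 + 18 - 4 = -15*b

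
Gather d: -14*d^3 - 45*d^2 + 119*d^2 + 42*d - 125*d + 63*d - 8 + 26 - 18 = -14*d^3 + 74*d^2 - 20*d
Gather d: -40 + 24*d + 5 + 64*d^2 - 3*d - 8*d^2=56*d^2 + 21*d - 35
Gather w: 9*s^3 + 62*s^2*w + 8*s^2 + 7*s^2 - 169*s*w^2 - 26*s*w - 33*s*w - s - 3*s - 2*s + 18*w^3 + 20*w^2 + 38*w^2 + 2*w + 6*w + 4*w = 9*s^3 + 15*s^2 - 6*s + 18*w^3 + w^2*(58 - 169*s) + w*(62*s^2 - 59*s + 12)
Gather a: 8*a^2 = 8*a^2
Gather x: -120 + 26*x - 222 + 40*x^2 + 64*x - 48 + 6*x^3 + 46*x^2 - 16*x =6*x^3 + 86*x^2 + 74*x - 390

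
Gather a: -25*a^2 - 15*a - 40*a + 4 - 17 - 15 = -25*a^2 - 55*a - 28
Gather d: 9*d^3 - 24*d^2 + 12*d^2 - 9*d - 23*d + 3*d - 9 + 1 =9*d^3 - 12*d^2 - 29*d - 8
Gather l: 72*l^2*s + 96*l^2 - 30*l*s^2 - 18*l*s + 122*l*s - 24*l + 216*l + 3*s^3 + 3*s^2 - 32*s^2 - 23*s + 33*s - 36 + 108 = l^2*(72*s + 96) + l*(-30*s^2 + 104*s + 192) + 3*s^3 - 29*s^2 + 10*s + 72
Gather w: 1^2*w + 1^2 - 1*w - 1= 0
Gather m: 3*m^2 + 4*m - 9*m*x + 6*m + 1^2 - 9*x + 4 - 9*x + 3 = 3*m^2 + m*(10 - 9*x) - 18*x + 8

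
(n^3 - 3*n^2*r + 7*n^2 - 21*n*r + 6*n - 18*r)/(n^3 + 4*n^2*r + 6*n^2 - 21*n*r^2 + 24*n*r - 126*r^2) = (n + 1)/(n + 7*r)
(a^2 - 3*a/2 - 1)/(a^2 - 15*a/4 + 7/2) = 2*(2*a + 1)/(4*a - 7)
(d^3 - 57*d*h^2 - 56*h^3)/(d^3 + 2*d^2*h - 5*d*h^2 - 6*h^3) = (d^2 - d*h - 56*h^2)/(d^2 + d*h - 6*h^2)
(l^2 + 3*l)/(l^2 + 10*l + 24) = l*(l + 3)/(l^2 + 10*l + 24)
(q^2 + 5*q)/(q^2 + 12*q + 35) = q/(q + 7)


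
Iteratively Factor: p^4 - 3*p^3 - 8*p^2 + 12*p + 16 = (p - 2)*(p^3 - p^2 - 10*p - 8) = (p - 2)*(p + 2)*(p^2 - 3*p - 4) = (p - 4)*(p - 2)*(p + 2)*(p + 1)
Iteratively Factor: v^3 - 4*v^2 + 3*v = (v - 1)*(v^2 - 3*v) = v*(v - 1)*(v - 3)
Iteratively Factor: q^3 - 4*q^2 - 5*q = (q + 1)*(q^2 - 5*q) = (q - 5)*(q + 1)*(q)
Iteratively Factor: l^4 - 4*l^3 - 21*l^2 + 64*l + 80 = (l + 1)*(l^3 - 5*l^2 - 16*l + 80) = (l - 4)*(l + 1)*(l^2 - l - 20) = (l - 5)*(l - 4)*(l + 1)*(l + 4)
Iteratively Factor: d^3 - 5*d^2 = (d)*(d^2 - 5*d) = d*(d - 5)*(d)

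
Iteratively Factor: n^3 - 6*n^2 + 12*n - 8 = (n - 2)*(n^2 - 4*n + 4) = (n - 2)^2*(n - 2)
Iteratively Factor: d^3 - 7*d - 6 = (d + 2)*(d^2 - 2*d - 3) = (d - 3)*(d + 2)*(d + 1)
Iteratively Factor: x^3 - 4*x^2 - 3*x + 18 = (x - 3)*(x^2 - x - 6) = (x - 3)*(x + 2)*(x - 3)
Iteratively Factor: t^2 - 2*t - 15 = (t + 3)*(t - 5)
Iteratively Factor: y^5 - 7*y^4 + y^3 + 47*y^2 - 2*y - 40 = (y - 1)*(y^4 - 6*y^3 - 5*y^2 + 42*y + 40) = (y - 4)*(y - 1)*(y^3 - 2*y^2 - 13*y - 10) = (y - 5)*(y - 4)*(y - 1)*(y^2 + 3*y + 2) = (y - 5)*(y - 4)*(y - 1)*(y + 1)*(y + 2)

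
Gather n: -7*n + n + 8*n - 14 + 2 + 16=2*n + 4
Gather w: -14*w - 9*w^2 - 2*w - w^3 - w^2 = -w^3 - 10*w^2 - 16*w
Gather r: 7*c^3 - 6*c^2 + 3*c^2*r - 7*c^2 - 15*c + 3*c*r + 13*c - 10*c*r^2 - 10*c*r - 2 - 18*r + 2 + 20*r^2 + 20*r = 7*c^3 - 13*c^2 - 2*c + r^2*(20 - 10*c) + r*(3*c^2 - 7*c + 2)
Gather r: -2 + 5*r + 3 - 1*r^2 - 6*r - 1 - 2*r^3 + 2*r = -2*r^3 - r^2 + r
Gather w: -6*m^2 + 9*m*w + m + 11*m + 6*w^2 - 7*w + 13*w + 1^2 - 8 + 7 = -6*m^2 + 12*m + 6*w^2 + w*(9*m + 6)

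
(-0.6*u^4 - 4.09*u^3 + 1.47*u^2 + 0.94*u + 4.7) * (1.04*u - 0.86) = -0.624*u^5 - 3.7376*u^4 + 5.0462*u^3 - 0.2866*u^2 + 4.0796*u - 4.042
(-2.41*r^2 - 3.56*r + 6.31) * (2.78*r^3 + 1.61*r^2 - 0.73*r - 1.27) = -6.6998*r^5 - 13.7769*r^4 + 13.5695*r^3 + 15.8186*r^2 - 0.0850999999999988*r - 8.0137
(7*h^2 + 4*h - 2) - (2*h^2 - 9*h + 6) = 5*h^2 + 13*h - 8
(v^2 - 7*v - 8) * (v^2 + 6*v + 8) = v^4 - v^3 - 42*v^2 - 104*v - 64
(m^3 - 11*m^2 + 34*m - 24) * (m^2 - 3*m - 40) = m^5 - 14*m^4 + 27*m^3 + 314*m^2 - 1288*m + 960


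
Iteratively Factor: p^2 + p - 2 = (p - 1)*(p + 2)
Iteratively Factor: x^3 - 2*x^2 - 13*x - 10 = (x - 5)*(x^2 + 3*x + 2) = (x - 5)*(x + 2)*(x + 1)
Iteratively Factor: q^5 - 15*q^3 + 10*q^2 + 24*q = (q - 2)*(q^4 + 2*q^3 - 11*q^2 - 12*q) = (q - 3)*(q - 2)*(q^3 + 5*q^2 + 4*q) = (q - 3)*(q - 2)*(q + 4)*(q^2 + q) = q*(q - 3)*(q - 2)*(q + 4)*(q + 1)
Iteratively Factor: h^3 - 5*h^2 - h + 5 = (h - 1)*(h^2 - 4*h - 5) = (h - 5)*(h - 1)*(h + 1)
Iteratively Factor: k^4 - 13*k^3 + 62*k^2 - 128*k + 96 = (k - 4)*(k^3 - 9*k^2 + 26*k - 24) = (k - 4)*(k - 2)*(k^2 - 7*k + 12) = (k - 4)*(k - 3)*(k - 2)*(k - 4)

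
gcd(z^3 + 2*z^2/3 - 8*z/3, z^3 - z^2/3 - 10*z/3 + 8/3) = z^2 + 2*z/3 - 8/3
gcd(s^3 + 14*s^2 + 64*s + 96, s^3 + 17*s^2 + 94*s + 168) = s^2 + 10*s + 24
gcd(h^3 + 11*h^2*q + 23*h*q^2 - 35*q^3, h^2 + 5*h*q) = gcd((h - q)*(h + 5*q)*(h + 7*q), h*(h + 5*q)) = h + 5*q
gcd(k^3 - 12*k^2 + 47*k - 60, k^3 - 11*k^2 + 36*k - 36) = k - 3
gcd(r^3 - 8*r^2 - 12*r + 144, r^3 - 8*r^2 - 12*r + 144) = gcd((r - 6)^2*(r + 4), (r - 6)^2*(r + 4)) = r^3 - 8*r^2 - 12*r + 144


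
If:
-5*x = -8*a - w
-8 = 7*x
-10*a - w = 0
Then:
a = 20/7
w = -200/7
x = -8/7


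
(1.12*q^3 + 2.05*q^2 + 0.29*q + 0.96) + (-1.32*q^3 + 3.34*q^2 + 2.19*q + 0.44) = -0.2*q^3 + 5.39*q^2 + 2.48*q + 1.4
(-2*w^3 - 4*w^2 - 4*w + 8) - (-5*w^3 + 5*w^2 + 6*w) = 3*w^3 - 9*w^2 - 10*w + 8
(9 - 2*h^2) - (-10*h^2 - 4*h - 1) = 8*h^2 + 4*h + 10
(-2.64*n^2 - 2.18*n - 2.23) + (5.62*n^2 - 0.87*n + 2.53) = 2.98*n^2 - 3.05*n + 0.3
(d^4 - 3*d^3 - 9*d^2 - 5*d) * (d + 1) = d^5 - 2*d^4 - 12*d^3 - 14*d^2 - 5*d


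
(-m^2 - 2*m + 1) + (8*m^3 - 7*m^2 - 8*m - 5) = 8*m^3 - 8*m^2 - 10*m - 4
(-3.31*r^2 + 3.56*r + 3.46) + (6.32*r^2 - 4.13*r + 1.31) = 3.01*r^2 - 0.57*r + 4.77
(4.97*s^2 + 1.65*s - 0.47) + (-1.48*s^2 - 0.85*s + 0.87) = 3.49*s^2 + 0.8*s + 0.4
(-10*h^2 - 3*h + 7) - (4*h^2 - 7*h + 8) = -14*h^2 + 4*h - 1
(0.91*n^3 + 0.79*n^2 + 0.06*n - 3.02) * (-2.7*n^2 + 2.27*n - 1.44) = -2.457*n^5 - 0.0673000000000004*n^4 + 0.3209*n^3 + 7.1526*n^2 - 6.9418*n + 4.3488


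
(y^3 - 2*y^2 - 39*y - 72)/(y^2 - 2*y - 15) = (y^2 - 5*y - 24)/(y - 5)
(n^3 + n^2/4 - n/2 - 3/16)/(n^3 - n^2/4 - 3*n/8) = (n + 1/2)/n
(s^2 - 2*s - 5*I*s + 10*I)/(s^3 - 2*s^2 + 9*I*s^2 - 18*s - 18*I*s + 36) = (s - 5*I)/(s^2 + 9*I*s - 18)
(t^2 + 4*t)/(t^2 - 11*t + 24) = t*(t + 4)/(t^2 - 11*t + 24)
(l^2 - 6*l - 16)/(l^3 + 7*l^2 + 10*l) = (l - 8)/(l*(l + 5))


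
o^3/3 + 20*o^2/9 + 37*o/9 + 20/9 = (o/3 + 1/3)*(o + 5/3)*(o + 4)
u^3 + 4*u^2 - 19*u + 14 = (u - 2)*(u - 1)*(u + 7)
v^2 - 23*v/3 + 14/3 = (v - 7)*(v - 2/3)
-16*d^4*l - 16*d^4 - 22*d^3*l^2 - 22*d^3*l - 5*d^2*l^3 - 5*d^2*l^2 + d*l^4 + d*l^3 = (-8*d + l)*(d + l)*(2*d + l)*(d*l + d)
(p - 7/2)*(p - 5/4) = p^2 - 19*p/4 + 35/8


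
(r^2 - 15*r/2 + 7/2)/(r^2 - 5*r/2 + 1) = (r - 7)/(r - 2)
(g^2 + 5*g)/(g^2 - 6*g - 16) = g*(g + 5)/(g^2 - 6*g - 16)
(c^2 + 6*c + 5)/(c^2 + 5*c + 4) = (c + 5)/(c + 4)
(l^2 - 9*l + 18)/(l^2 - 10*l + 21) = (l - 6)/(l - 7)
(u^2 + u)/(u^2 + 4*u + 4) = u*(u + 1)/(u^2 + 4*u + 4)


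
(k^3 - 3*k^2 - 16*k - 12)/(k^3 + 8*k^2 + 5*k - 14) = (k^2 - 5*k - 6)/(k^2 + 6*k - 7)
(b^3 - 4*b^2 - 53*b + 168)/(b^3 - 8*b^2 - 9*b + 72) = (b + 7)/(b + 3)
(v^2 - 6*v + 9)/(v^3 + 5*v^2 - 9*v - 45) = (v - 3)/(v^2 + 8*v + 15)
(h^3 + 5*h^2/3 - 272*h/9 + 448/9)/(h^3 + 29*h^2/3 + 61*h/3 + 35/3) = (9*h^2 - 48*h + 64)/(3*(3*h^2 + 8*h + 5))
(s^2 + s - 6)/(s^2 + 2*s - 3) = (s - 2)/(s - 1)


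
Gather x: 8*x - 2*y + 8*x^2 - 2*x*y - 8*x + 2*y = 8*x^2 - 2*x*y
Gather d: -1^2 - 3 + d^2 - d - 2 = d^2 - d - 6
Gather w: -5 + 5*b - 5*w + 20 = 5*b - 5*w + 15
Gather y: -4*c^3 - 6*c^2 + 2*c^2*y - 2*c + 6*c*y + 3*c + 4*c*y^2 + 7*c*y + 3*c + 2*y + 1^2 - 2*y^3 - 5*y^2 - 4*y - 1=-4*c^3 - 6*c^2 + 4*c - 2*y^3 + y^2*(4*c - 5) + y*(2*c^2 + 13*c - 2)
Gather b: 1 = 1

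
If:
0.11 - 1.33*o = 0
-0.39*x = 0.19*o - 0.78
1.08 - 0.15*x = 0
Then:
No Solution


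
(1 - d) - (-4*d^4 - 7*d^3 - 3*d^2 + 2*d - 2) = 4*d^4 + 7*d^3 + 3*d^2 - 3*d + 3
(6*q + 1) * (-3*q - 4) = -18*q^2 - 27*q - 4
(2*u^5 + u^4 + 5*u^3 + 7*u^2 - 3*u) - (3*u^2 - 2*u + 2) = 2*u^5 + u^4 + 5*u^3 + 4*u^2 - u - 2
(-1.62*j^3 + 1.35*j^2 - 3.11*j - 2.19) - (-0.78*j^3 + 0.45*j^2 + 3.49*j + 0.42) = -0.84*j^3 + 0.9*j^2 - 6.6*j - 2.61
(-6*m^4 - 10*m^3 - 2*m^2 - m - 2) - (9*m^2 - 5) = -6*m^4 - 10*m^3 - 11*m^2 - m + 3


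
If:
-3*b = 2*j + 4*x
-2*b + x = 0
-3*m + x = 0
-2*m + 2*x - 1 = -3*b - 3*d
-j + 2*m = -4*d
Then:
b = 24/13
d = -41/13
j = -132/13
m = 16/13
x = 48/13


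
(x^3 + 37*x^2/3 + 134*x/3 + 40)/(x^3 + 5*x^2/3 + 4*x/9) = 3*(x^2 + 11*x + 30)/(x*(3*x + 1))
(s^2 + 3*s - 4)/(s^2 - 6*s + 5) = (s + 4)/(s - 5)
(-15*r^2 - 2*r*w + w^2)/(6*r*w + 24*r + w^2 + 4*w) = (-15*r^2 - 2*r*w + w^2)/(6*r*w + 24*r + w^2 + 4*w)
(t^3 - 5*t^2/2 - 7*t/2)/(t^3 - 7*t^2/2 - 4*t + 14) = t*(t + 1)/(t^2 - 4)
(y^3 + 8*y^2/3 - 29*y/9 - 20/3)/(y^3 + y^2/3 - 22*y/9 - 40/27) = 3*(y + 3)/(3*y + 2)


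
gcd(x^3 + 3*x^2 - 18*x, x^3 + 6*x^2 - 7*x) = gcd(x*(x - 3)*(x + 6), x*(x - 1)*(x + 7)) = x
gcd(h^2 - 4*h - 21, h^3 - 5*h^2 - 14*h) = h - 7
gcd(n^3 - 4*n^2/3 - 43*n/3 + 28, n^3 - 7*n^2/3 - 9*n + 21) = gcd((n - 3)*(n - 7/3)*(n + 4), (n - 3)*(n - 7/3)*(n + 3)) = n^2 - 16*n/3 + 7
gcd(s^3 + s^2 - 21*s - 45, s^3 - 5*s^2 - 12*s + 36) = s + 3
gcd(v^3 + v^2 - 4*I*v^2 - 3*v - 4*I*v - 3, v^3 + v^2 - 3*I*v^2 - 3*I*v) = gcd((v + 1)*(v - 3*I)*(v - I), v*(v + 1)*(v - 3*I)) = v^2 + v*(1 - 3*I) - 3*I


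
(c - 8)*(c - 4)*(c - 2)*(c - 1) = c^4 - 15*c^3 + 70*c^2 - 120*c + 64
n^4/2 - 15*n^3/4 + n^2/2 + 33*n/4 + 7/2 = (n/2 + 1/2)*(n - 7)*(n - 2)*(n + 1/2)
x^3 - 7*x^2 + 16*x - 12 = (x - 3)*(x - 2)^2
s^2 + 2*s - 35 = (s - 5)*(s + 7)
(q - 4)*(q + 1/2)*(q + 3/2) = q^3 - 2*q^2 - 29*q/4 - 3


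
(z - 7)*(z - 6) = z^2 - 13*z + 42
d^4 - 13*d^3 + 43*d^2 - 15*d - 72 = (d - 8)*(d - 3)^2*(d + 1)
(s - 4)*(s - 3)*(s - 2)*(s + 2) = s^4 - 7*s^3 + 8*s^2 + 28*s - 48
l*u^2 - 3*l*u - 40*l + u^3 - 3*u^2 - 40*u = (l + u)*(u - 8)*(u + 5)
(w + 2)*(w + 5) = w^2 + 7*w + 10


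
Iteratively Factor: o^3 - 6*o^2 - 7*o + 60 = (o - 5)*(o^2 - o - 12) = (o - 5)*(o - 4)*(o + 3)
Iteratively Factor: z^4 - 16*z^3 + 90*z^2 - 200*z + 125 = (z - 5)*(z^3 - 11*z^2 + 35*z - 25) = (z - 5)^2*(z^2 - 6*z + 5) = (z - 5)^2*(z - 1)*(z - 5)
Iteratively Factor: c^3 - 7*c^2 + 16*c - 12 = (c - 3)*(c^2 - 4*c + 4) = (c - 3)*(c - 2)*(c - 2)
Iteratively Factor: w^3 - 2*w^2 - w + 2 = (w - 1)*(w^2 - w - 2) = (w - 2)*(w - 1)*(w + 1)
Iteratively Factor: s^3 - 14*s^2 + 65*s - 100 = (s - 4)*(s^2 - 10*s + 25) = (s - 5)*(s - 4)*(s - 5)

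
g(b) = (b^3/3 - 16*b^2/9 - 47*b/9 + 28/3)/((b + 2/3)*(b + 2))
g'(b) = (b^2 - 32*b/9 - 47/9)/((b + 2/3)*(b + 2)) - (b^3/3 - 16*b^2/9 - 47*b/9 + 28/3)/((b + 2/3)*(b + 2)^2) - (b^3/3 - 16*b^2/9 - 47*b/9 + 28/3)/((b + 2/3)^2*(b + 2))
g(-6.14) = -4.54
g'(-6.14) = 0.47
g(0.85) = 0.88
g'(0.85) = -2.63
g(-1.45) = -28.20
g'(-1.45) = 10.55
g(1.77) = -0.40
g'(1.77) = -0.65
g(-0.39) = 24.87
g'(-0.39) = -113.63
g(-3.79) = -2.60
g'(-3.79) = 1.76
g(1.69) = -0.34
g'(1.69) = -0.73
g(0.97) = 0.60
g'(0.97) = -2.16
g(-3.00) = 0.00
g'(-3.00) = 6.19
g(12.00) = 1.50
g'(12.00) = 0.32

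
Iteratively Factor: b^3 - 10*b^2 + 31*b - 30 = (b - 5)*(b^2 - 5*b + 6) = (b - 5)*(b - 3)*(b - 2)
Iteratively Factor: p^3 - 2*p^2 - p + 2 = (p - 1)*(p^2 - p - 2) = (p - 2)*(p - 1)*(p + 1)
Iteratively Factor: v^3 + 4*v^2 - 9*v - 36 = (v - 3)*(v^2 + 7*v + 12) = (v - 3)*(v + 4)*(v + 3)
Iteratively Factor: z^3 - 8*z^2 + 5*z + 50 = (z + 2)*(z^2 - 10*z + 25) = (z - 5)*(z + 2)*(z - 5)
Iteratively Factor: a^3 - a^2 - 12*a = (a)*(a^2 - a - 12) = a*(a - 4)*(a + 3)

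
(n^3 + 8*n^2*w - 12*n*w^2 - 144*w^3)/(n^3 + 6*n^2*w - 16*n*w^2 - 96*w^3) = (n + 6*w)/(n + 4*w)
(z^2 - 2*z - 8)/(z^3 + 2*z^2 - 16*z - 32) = 1/(z + 4)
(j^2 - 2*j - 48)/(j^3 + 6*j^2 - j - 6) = (j - 8)/(j^2 - 1)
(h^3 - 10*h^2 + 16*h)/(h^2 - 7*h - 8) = h*(h - 2)/(h + 1)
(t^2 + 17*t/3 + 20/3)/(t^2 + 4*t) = (t + 5/3)/t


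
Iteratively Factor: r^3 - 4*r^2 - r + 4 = (r - 1)*(r^2 - 3*r - 4) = (r - 4)*(r - 1)*(r + 1)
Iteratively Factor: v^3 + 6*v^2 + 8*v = (v + 4)*(v^2 + 2*v) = (v + 2)*(v + 4)*(v)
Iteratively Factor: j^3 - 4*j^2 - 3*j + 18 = (j - 3)*(j^2 - j - 6) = (j - 3)^2*(j + 2)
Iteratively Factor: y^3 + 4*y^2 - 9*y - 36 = (y + 4)*(y^2 - 9) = (y + 3)*(y + 4)*(y - 3)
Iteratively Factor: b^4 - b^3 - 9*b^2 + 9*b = (b - 1)*(b^3 - 9*b) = b*(b - 1)*(b^2 - 9) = b*(b - 3)*(b - 1)*(b + 3)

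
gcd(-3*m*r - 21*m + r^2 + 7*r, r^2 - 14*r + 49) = 1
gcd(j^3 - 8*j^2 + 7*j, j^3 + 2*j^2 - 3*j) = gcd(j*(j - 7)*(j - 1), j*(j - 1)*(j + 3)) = j^2 - j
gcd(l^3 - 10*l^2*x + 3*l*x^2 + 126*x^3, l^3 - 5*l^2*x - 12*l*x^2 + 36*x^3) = -l^2 + 3*l*x + 18*x^2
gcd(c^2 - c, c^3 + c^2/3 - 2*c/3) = c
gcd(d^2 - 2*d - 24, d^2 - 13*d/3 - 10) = d - 6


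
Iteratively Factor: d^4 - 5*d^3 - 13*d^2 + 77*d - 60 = (d - 5)*(d^3 - 13*d + 12) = (d - 5)*(d - 1)*(d^2 + d - 12) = (d - 5)*(d - 3)*(d - 1)*(d + 4)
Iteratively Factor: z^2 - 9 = (z + 3)*(z - 3)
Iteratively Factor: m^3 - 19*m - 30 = (m + 3)*(m^2 - 3*m - 10) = (m + 2)*(m + 3)*(m - 5)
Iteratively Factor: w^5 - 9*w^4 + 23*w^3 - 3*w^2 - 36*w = (w + 1)*(w^4 - 10*w^3 + 33*w^2 - 36*w) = (w - 4)*(w + 1)*(w^3 - 6*w^2 + 9*w) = (w - 4)*(w - 3)*(w + 1)*(w^2 - 3*w) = (w - 4)*(w - 3)^2*(w + 1)*(w)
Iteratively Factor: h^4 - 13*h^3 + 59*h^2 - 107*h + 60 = (h - 4)*(h^3 - 9*h^2 + 23*h - 15) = (h - 4)*(h - 3)*(h^2 - 6*h + 5) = (h - 4)*(h - 3)*(h - 1)*(h - 5)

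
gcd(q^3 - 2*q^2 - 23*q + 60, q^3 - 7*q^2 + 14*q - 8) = q - 4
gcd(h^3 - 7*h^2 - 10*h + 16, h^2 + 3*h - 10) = 1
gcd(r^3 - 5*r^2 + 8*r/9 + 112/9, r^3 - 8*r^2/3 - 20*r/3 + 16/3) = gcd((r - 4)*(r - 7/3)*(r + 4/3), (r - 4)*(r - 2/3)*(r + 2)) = r - 4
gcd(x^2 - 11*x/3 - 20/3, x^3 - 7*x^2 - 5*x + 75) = x - 5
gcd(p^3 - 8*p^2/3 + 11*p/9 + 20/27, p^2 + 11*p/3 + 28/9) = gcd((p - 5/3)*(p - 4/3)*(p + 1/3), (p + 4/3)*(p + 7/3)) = 1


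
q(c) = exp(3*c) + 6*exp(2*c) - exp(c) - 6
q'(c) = 3*exp(3*c) + 12*exp(2*c) - exp(c)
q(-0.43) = -3.84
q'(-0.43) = 5.25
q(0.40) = 9.18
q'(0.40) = 35.18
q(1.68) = 315.84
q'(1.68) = 803.51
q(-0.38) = -3.56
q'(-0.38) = 5.89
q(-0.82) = -5.19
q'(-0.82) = 2.14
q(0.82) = 34.37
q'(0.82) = 94.71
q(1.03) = 60.25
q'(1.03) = 157.28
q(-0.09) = -1.14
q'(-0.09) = 11.40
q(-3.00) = -6.03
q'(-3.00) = -0.02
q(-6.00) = -6.00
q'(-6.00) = 0.00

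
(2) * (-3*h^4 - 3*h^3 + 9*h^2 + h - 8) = -6*h^4 - 6*h^3 + 18*h^2 + 2*h - 16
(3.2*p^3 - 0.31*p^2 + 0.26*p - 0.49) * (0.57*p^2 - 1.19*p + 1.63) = 1.824*p^5 - 3.9847*p^4 + 5.7331*p^3 - 1.094*p^2 + 1.0069*p - 0.7987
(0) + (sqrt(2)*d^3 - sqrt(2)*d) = sqrt(2)*d^3 - sqrt(2)*d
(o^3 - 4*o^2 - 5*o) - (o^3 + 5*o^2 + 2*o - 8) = -9*o^2 - 7*o + 8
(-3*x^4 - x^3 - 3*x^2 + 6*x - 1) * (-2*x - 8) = 6*x^5 + 26*x^4 + 14*x^3 + 12*x^2 - 46*x + 8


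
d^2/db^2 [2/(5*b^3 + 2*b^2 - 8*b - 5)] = 4*(-(15*b + 2)*(5*b^3 + 2*b^2 - 8*b - 5) + (15*b^2 + 4*b - 8)^2)/(5*b^3 + 2*b^2 - 8*b - 5)^3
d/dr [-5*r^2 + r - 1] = 1 - 10*r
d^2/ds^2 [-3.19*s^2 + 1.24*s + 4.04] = -6.38000000000000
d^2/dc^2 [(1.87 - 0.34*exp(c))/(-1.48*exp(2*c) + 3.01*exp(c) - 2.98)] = (0.744736000000001*exp(4*c) - 14.86956*exp(3*c) + 15.994212*exp(2*c) + 19.097137*exp(c) - 13.75419)*exp(c)/(3.241792*exp(6*c) - 19.779312*exp(5*c) + 59.80902*exp(4*c) - 106.922725*exp(3*c) + 120.42627*exp(2*c) - 80.190012*exp(c) + 26.463592)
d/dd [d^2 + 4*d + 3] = 2*d + 4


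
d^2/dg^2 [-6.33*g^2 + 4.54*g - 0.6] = -12.6600000000000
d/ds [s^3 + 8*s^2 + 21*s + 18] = 3*s^2 + 16*s + 21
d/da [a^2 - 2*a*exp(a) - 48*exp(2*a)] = -2*a*exp(a) + 2*a - 96*exp(2*a) - 2*exp(a)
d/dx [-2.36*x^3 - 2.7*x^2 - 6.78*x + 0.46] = -7.08*x^2 - 5.4*x - 6.78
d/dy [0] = 0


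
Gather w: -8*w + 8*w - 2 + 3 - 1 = 0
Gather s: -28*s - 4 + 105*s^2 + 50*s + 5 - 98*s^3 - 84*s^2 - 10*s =-98*s^3 + 21*s^2 + 12*s + 1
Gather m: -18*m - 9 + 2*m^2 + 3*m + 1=2*m^2 - 15*m - 8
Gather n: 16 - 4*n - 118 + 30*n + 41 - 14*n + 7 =12*n - 54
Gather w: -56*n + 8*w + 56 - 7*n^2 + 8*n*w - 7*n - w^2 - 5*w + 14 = -7*n^2 - 63*n - w^2 + w*(8*n + 3) + 70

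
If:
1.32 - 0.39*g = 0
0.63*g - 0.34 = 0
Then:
No Solution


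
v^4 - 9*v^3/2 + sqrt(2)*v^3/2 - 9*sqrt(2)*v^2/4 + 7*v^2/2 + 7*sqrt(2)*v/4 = v*(v - 7/2)*(v - 1)*(v + sqrt(2)/2)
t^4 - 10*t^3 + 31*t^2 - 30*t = t*(t - 5)*(t - 3)*(t - 2)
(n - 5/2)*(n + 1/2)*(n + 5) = n^3 + 3*n^2 - 45*n/4 - 25/4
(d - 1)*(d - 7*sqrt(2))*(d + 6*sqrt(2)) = d^3 - sqrt(2)*d^2 - d^2 - 84*d + sqrt(2)*d + 84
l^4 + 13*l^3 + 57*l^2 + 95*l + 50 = (l + 1)*(l + 2)*(l + 5)^2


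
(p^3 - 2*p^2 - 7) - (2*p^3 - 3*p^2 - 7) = -p^3 + p^2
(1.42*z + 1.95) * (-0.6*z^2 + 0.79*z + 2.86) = -0.852*z^3 - 0.0482*z^2 + 5.6017*z + 5.577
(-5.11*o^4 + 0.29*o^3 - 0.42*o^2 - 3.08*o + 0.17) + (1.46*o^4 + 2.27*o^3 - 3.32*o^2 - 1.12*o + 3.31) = -3.65*o^4 + 2.56*o^3 - 3.74*o^2 - 4.2*o + 3.48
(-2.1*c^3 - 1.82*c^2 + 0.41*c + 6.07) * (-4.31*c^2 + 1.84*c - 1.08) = 9.051*c^5 + 3.9802*c^4 - 2.8479*c^3 - 23.4417*c^2 + 10.726*c - 6.5556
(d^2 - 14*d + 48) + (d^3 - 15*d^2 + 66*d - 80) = d^3 - 14*d^2 + 52*d - 32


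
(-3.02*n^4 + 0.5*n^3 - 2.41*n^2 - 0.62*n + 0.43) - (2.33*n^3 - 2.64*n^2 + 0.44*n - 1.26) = -3.02*n^4 - 1.83*n^3 + 0.23*n^2 - 1.06*n + 1.69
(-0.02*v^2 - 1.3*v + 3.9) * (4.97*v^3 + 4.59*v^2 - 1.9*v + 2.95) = -0.0994*v^5 - 6.5528*v^4 + 13.454*v^3 + 20.312*v^2 - 11.245*v + 11.505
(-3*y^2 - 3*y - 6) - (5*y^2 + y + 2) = -8*y^2 - 4*y - 8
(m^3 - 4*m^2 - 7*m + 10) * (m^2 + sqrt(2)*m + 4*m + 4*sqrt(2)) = m^5 + sqrt(2)*m^4 - 23*m^3 - 23*sqrt(2)*m^2 - 18*m^2 - 18*sqrt(2)*m + 40*m + 40*sqrt(2)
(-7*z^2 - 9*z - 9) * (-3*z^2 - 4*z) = 21*z^4 + 55*z^3 + 63*z^2 + 36*z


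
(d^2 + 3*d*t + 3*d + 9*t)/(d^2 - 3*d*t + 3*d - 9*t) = (-d - 3*t)/(-d + 3*t)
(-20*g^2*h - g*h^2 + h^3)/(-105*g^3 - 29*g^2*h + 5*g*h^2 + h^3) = h*(4*g + h)/(21*g^2 + 10*g*h + h^2)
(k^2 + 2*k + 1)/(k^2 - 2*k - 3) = (k + 1)/(k - 3)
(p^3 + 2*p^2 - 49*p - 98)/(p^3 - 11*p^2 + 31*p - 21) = (p^2 + 9*p + 14)/(p^2 - 4*p + 3)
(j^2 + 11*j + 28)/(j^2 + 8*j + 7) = (j + 4)/(j + 1)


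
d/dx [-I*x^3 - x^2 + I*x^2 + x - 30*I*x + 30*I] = -3*I*x^2 - 2*x*(1 - I) + 1 - 30*I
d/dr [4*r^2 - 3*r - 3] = 8*r - 3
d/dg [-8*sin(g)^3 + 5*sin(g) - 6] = -cos(g) + 6*cos(3*g)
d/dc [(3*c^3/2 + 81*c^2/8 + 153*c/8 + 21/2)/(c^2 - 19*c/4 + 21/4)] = 3*(16*c^4 - 152*c^3 - 465*c^2 + 910*c + 1603)/(2*(16*c^4 - 152*c^3 + 529*c^2 - 798*c + 441))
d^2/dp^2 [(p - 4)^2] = 2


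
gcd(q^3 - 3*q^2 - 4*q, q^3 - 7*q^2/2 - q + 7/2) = q + 1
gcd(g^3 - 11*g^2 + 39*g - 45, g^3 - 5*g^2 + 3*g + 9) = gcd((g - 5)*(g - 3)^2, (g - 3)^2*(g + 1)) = g^2 - 6*g + 9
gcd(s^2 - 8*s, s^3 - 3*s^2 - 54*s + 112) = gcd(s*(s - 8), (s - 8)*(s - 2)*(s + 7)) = s - 8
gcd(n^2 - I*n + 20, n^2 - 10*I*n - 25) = n - 5*I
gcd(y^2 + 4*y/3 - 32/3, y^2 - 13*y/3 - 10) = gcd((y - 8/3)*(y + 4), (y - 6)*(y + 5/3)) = 1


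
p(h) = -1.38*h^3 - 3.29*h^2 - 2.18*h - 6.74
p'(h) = -4.14*h^2 - 6.58*h - 2.18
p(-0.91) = -6.44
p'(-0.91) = 0.38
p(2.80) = -68.93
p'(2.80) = -53.06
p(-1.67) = -5.85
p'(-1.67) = -2.74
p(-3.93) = 34.78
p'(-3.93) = -40.26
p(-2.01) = -4.44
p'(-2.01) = -5.68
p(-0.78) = -6.39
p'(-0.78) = 0.43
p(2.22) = -42.89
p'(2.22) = -37.19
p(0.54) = -9.09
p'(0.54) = -6.94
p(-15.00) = 3943.21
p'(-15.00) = -834.98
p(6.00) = -436.34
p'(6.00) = -190.70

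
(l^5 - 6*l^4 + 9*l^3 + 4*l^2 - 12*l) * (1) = l^5 - 6*l^4 + 9*l^3 + 4*l^2 - 12*l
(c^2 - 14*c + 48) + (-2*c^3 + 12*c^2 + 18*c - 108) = -2*c^3 + 13*c^2 + 4*c - 60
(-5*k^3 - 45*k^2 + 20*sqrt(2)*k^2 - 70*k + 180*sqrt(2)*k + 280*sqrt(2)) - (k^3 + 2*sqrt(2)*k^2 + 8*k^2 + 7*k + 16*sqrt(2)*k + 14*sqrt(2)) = -6*k^3 - 53*k^2 + 18*sqrt(2)*k^2 - 77*k + 164*sqrt(2)*k + 266*sqrt(2)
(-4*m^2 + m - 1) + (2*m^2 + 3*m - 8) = -2*m^2 + 4*m - 9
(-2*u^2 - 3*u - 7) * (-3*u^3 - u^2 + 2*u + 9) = 6*u^5 + 11*u^4 + 20*u^3 - 17*u^2 - 41*u - 63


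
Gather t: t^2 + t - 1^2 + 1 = t^2 + t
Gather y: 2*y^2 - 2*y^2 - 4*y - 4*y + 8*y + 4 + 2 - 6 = 0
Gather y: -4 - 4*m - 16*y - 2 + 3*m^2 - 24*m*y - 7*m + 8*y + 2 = 3*m^2 - 11*m + y*(-24*m - 8) - 4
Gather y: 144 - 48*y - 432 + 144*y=96*y - 288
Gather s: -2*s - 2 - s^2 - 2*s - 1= -s^2 - 4*s - 3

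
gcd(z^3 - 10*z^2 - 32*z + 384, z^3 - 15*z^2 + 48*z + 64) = z^2 - 16*z + 64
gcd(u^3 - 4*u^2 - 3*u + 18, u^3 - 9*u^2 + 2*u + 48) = u^2 - u - 6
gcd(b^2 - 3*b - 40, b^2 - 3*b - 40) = b^2 - 3*b - 40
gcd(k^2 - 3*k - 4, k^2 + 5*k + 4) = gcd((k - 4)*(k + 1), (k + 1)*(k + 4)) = k + 1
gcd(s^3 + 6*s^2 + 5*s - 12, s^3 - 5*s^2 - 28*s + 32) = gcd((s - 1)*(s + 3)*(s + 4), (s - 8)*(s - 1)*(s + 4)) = s^2 + 3*s - 4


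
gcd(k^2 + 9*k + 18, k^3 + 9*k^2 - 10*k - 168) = k + 6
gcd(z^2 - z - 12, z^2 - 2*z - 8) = z - 4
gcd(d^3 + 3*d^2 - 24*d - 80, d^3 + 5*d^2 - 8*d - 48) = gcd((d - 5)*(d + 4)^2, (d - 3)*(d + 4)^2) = d^2 + 8*d + 16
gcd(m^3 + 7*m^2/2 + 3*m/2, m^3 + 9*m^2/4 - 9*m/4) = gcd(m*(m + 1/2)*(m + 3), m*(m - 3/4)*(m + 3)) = m^2 + 3*m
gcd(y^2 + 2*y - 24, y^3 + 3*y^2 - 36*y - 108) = y + 6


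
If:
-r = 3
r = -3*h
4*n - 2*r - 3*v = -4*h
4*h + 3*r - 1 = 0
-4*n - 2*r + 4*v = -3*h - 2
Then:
No Solution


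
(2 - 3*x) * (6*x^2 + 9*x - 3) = -18*x^3 - 15*x^2 + 27*x - 6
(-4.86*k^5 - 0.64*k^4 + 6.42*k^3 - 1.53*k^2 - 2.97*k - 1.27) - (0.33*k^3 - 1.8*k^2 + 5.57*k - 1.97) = -4.86*k^5 - 0.64*k^4 + 6.09*k^3 + 0.27*k^2 - 8.54*k + 0.7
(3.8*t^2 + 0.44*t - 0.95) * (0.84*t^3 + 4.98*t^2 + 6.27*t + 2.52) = 3.192*t^5 + 19.2936*t^4 + 25.2192*t^3 + 7.6038*t^2 - 4.8477*t - 2.394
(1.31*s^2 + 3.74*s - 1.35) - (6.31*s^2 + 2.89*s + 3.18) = -5.0*s^2 + 0.85*s - 4.53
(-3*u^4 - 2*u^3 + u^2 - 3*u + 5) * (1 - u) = 3*u^5 - u^4 - 3*u^3 + 4*u^2 - 8*u + 5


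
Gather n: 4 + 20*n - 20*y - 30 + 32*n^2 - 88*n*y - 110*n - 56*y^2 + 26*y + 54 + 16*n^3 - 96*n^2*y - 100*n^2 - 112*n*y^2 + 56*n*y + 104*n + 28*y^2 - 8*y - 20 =16*n^3 + n^2*(-96*y - 68) + n*(-112*y^2 - 32*y + 14) - 28*y^2 - 2*y + 8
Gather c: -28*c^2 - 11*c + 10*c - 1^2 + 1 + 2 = -28*c^2 - c + 2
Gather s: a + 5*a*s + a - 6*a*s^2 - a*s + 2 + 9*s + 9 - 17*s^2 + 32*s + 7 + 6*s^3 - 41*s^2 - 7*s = 2*a + 6*s^3 + s^2*(-6*a - 58) + s*(4*a + 34) + 18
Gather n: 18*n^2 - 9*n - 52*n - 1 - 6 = 18*n^2 - 61*n - 7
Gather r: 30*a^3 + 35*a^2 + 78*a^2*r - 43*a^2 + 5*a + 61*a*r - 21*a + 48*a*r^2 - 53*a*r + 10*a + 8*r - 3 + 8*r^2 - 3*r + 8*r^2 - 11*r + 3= 30*a^3 - 8*a^2 - 6*a + r^2*(48*a + 16) + r*(78*a^2 + 8*a - 6)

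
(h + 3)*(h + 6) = h^2 + 9*h + 18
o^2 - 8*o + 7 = (o - 7)*(o - 1)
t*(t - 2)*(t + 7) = t^3 + 5*t^2 - 14*t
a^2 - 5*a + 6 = (a - 3)*(a - 2)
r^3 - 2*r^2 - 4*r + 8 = (r - 2)^2*(r + 2)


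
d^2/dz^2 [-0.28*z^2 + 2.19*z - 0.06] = -0.560000000000000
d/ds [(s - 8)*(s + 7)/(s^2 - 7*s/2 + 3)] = 2*(-5*s^2 + 236*s - 398)/(4*s^4 - 28*s^3 + 73*s^2 - 84*s + 36)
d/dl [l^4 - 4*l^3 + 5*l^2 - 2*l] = 4*l^3 - 12*l^2 + 10*l - 2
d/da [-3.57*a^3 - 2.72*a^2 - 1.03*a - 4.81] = -10.71*a^2 - 5.44*a - 1.03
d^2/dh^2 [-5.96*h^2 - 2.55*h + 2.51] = -11.9200000000000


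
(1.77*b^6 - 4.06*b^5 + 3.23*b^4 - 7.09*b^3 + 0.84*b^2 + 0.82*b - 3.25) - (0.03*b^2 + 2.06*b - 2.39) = 1.77*b^6 - 4.06*b^5 + 3.23*b^4 - 7.09*b^3 + 0.81*b^2 - 1.24*b - 0.86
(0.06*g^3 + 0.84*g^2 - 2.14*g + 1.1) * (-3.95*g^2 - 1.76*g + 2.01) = -0.237*g^5 - 3.4236*g^4 + 7.0952*g^3 + 1.1098*g^2 - 6.2374*g + 2.211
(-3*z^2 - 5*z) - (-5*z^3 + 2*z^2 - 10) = 5*z^3 - 5*z^2 - 5*z + 10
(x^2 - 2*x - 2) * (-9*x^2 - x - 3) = -9*x^4 + 17*x^3 + 17*x^2 + 8*x + 6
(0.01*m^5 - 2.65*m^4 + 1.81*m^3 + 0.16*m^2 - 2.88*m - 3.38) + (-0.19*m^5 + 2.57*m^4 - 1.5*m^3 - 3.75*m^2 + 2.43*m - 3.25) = -0.18*m^5 - 0.0800000000000001*m^4 + 0.31*m^3 - 3.59*m^2 - 0.45*m - 6.63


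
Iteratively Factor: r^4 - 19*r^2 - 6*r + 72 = (r - 4)*(r^3 + 4*r^2 - 3*r - 18) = (r - 4)*(r + 3)*(r^2 + r - 6) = (r - 4)*(r - 2)*(r + 3)*(r + 3)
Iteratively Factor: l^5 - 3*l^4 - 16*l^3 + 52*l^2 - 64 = (l + 4)*(l^4 - 7*l^3 + 12*l^2 + 4*l - 16) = (l - 4)*(l + 4)*(l^3 - 3*l^2 + 4) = (l - 4)*(l - 2)*(l + 4)*(l^2 - l - 2) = (l - 4)*(l - 2)*(l + 1)*(l + 4)*(l - 2)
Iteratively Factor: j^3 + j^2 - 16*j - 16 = (j - 4)*(j^2 + 5*j + 4) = (j - 4)*(j + 1)*(j + 4)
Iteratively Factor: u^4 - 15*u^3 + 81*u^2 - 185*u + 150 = (u - 2)*(u^3 - 13*u^2 + 55*u - 75) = (u - 5)*(u - 2)*(u^2 - 8*u + 15) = (u - 5)*(u - 3)*(u - 2)*(u - 5)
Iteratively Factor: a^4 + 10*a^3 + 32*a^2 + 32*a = (a + 2)*(a^3 + 8*a^2 + 16*a) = (a + 2)*(a + 4)*(a^2 + 4*a) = a*(a + 2)*(a + 4)*(a + 4)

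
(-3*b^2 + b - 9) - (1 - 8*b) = -3*b^2 + 9*b - 10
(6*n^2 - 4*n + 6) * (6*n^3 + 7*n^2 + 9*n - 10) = 36*n^5 + 18*n^4 + 62*n^3 - 54*n^2 + 94*n - 60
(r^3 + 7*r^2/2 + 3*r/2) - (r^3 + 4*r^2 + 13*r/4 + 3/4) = -r^2/2 - 7*r/4 - 3/4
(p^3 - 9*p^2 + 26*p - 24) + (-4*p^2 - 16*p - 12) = p^3 - 13*p^2 + 10*p - 36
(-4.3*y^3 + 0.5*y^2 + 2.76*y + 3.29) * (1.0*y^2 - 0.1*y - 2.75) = -4.3*y^5 + 0.93*y^4 + 14.535*y^3 + 1.639*y^2 - 7.919*y - 9.0475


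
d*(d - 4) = d^2 - 4*d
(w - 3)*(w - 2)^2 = w^3 - 7*w^2 + 16*w - 12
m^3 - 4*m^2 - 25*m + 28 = (m - 7)*(m - 1)*(m + 4)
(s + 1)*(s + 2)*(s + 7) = s^3 + 10*s^2 + 23*s + 14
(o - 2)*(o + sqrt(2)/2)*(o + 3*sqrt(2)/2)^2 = o^4 - 2*o^3 + 7*sqrt(2)*o^3/2 - 7*sqrt(2)*o^2 + 15*o^2/2 - 15*o + 9*sqrt(2)*o/4 - 9*sqrt(2)/2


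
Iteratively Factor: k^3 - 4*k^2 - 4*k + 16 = (k - 4)*(k^2 - 4) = (k - 4)*(k - 2)*(k + 2)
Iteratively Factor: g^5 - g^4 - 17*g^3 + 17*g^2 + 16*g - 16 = (g - 1)*(g^4 - 17*g^2 + 16) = (g - 1)*(g + 1)*(g^3 - g^2 - 16*g + 16) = (g - 4)*(g - 1)*(g + 1)*(g^2 + 3*g - 4) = (g - 4)*(g - 1)^2*(g + 1)*(g + 4)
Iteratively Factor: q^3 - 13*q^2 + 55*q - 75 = (q - 3)*(q^2 - 10*q + 25) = (q - 5)*(q - 3)*(q - 5)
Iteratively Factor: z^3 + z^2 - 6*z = (z + 3)*(z^2 - 2*z) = z*(z + 3)*(z - 2)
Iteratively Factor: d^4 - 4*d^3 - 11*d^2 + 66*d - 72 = (d - 3)*(d^3 - d^2 - 14*d + 24) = (d - 3)*(d - 2)*(d^2 + d - 12) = (d - 3)^2*(d - 2)*(d + 4)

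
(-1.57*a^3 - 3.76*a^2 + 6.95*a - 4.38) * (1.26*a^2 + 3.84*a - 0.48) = -1.9782*a^5 - 10.7664*a^4 - 4.9278*a^3 + 22.974*a^2 - 20.1552*a + 2.1024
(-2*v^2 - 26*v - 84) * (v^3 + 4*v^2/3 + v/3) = -2*v^5 - 86*v^4/3 - 358*v^3/3 - 362*v^2/3 - 28*v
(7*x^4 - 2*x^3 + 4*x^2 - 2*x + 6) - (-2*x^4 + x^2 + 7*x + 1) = 9*x^4 - 2*x^3 + 3*x^2 - 9*x + 5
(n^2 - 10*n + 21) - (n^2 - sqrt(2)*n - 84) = -10*n + sqrt(2)*n + 105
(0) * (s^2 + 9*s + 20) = 0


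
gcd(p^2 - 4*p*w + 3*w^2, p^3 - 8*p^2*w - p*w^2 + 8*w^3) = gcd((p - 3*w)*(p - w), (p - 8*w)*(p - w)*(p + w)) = p - w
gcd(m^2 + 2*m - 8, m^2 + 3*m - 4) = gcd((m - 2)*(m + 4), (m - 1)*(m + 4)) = m + 4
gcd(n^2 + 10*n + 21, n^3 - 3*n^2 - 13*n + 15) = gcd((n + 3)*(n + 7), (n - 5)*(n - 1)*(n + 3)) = n + 3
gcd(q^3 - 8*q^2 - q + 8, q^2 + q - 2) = q - 1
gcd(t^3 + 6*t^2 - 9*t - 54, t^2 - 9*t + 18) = t - 3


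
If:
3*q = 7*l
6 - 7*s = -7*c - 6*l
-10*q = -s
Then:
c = 236*s/245 - 6/7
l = 3*s/70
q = s/10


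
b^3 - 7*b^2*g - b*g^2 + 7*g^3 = (b - 7*g)*(b - g)*(b + g)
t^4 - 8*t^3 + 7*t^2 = t^2*(t - 7)*(t - 1)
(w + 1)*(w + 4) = w^2 + 5*w + 4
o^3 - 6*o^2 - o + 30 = (o - 5)*(o - 3)*(o + 2)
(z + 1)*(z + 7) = z^2 + 8*z + 7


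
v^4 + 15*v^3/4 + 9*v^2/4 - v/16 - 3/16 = (v - 1/4)*(v + 1/2)^2*(v + 3)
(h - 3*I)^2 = h^2 - 6*I*h - 9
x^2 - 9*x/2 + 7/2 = (x - 7/2)*(x - 1)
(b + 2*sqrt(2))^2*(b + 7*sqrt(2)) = b^3 + 11*sqrt(2)*b^2 + 64*b + 56*sqrt(2)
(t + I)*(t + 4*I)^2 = t^3 + 9*I*t^2 - 24*t - 16*I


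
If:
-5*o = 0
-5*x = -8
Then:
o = 0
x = 8/5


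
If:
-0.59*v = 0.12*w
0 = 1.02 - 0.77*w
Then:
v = -0.27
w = 1.32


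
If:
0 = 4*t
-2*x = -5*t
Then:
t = 0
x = 0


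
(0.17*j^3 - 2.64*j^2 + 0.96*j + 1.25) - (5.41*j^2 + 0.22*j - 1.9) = 0.17*j^3 - 8.05*j^2 + 0.74*j + 3.15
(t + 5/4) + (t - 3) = 2*t - 7/4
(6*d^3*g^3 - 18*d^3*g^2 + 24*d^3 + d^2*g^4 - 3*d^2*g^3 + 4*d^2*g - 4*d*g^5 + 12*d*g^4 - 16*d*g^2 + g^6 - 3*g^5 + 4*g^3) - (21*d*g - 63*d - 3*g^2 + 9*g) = 6*d^3*g^3 - 18*d^3*g^2 + 24*d^3 + d^2*g^4 - 3*d^2*g^3 + 4*d^2*g - 4*d*g^5 + 12*d*g^4 - 16*d*g^2 - 21*d*g + 63*d + g^6 - 3*g^5 + 4*g^3 + 3*g^2 - 9*g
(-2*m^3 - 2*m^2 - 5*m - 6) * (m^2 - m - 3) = -2*m^5 + 3*m^3 + 5*m^2 + 21*m + 18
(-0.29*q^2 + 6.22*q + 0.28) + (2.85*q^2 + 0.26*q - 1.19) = 2.56*q^2 + 6.48*q - 0.91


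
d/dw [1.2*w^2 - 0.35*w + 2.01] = 2.4*w - 0.35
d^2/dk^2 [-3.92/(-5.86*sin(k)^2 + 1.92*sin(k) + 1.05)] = (538.444928*sin(k)^4 - 132.314112*sin(k)^3 - 696.737664*sin(k)^2 + 256.725504*sin(k) - 77.140896)/(-5.86*sin(k)^2 + 1.92*sin(k) + 1.05)^3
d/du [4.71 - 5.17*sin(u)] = -5.17*cos(u)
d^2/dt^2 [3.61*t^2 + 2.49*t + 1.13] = 7.22000000000000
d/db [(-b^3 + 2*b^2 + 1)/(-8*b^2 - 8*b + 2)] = (4*b^4 + 8*b^3 - 11*b^2 + 12*b + 4)/(2*(16*b^4 + 32*b^3 + 8*b^2 - 8*b + 1))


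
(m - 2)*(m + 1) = m^2 - m - 2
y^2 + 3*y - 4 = (y - 1)*(y + 4)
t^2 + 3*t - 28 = (t - 4)*(t + 7)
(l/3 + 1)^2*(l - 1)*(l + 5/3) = l^4/9 + 20*l^3/27 + 34*l^2/27 - 4*l/9 - 5/3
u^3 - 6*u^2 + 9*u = u*(u - 3)^2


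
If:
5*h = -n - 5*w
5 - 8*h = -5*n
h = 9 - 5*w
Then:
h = -10/7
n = -23/7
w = 73/35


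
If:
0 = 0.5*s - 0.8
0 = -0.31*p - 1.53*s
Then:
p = -7.90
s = 1.60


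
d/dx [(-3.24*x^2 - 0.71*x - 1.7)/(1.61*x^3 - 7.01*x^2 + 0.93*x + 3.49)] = (5.2164*x^4 + 2.2862*x^3 + 0.220700000000001*x^2 - 46.4492*x - 0.8969)/(2.5921*x^6 - 22.5722*x^5 + 52.1347*x^4 - 1.8008*x^3 - 48.0649*x^2 + 6.4914*x + 12.1801)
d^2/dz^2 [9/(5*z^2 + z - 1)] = 18*(-25*z^2 - 5*z + (10*z + 1)^2 + 5)/(5*z^2 + z - 1)^3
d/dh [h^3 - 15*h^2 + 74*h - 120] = 3*h^2 - 30*h + 74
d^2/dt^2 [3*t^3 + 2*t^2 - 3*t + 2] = 18*t + 4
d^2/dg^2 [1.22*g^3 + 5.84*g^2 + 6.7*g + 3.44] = 7.32*g + 11.68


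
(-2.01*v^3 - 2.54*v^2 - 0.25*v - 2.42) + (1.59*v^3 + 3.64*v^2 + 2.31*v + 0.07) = -0.42*v^3 + 1.1*v^2 + 2.06*v - 2.35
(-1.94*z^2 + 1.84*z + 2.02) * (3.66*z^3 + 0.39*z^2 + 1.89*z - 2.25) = -7.1004*z^5 + 5.9778*z^4 + 4.4442*z^3 + 8.6304*z^2 - 0.322200000000001*z - 4.545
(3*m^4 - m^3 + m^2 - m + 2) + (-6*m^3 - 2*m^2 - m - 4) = 3*m^4 - 7*m^3 - m^2 - 2*m - 2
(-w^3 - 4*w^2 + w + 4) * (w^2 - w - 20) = -w^5 - 3*w^4 + 25*w^3 + 83*w^2 - 24*w - 80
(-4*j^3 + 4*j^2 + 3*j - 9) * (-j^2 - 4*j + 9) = 4*j^5 + 12*j^4 - 55*j^3 + 33*j^2 + 63*j - 81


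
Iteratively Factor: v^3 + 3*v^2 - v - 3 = (v - 1)*(v^2 + 4*v + 3) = (v - 1)*(v + 1)*(v + 3)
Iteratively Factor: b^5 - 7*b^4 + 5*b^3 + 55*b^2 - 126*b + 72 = (b - 1)*(b^4 - 6*b^3 - b^2 + 54*b - 72) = (b - 3)*(b - 1)*(b^3 - 3*b^2 - 10*b + 24) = (b - 4)*(b - 3)*(b - 1)*(b^2 + b - 6) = (b - 4)*(b - 3)*(b - 2)*(b - 1)*(b + 3)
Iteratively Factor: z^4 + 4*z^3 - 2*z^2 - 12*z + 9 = (z - 1)*(z^3 + 5*z^2 + 3*z - 9) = (z - 1)^2*(z^2 + 6*z + 9) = (z - 1)^2*(z + 3)*(z + 3)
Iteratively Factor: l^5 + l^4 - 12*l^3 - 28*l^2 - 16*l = (l)*(l^4 + l^3 - 12*l^2 - 28*l - 16) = l*(l + 2)*(l^3 - l^2 - 10*l - 8) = l*(l + 1)*(l + 2)*(l^2 - 2*l - 8) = l*(l - 4)*(l + 1)*(l + 2)*(l + 2)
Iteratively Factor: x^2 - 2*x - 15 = (x - 5)*(x + 3)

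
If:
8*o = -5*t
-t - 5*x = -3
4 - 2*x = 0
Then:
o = 35/8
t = -7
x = 2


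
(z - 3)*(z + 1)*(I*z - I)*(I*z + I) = -z^4 + 2*z^3 + 4*z^2 - 2*z - 3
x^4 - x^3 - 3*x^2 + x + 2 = (x - 2)*(x - 1)*(x + 1)^2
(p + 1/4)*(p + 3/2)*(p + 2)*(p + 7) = p^4 + 43*p^3/4 + 241*p^2/8 + 223*p/8 + 21/4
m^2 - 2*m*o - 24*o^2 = (m - 6*o)*(m + 4*o)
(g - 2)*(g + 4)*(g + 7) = g^3 + 9*g^2 + 6*g - 56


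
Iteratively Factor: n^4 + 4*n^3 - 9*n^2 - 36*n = (n + 4)*(n^3 - 9*n) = n*(n + 4)*(n^2 - 9) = n*(n + 3)*(n + 4)*(n - 3)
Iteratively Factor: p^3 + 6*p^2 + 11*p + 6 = (p + 2)*(p^2 + 4*p + 3) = (p + 1)*(p + 2)*(p + 3)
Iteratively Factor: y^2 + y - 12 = (y + 4)*(y - 3)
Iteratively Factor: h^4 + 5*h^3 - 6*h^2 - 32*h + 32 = (h + 4)*(h^3 + h^2 - 10*h + 8) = (h - 2)*(h + 4)*(h^2 + 3*h - 4) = (h - 2)*(h - 1)*(h + 4)*(h + 4)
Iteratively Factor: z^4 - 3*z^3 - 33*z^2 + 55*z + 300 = (z + 4)*(z^3 - 7*z^2 - 5*z + 75) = (z - 5)*(z + 4)*(z^2 - 2*z - 15) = (z - 5)*(z + 3)*(z + 4)*(z - 5)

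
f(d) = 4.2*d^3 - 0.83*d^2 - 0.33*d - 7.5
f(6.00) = 867.84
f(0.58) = -7.15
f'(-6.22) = 497.47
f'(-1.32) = 23.82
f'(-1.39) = 26.32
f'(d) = 12.6*d^2 - 1.66*d - 0.33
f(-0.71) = -9.19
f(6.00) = 867.84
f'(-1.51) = 30.91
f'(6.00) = 443.31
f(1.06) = -3.78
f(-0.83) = -10.20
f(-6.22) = -1048.25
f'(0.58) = 2.95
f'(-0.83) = 9.73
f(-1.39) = -19.92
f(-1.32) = -18.17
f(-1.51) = -23.35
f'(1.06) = 12.07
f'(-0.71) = 7.20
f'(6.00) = 443.31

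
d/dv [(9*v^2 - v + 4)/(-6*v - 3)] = 3*(-2*v^2 - 2*v + 1)/(4*v^2 + 4*v + 1)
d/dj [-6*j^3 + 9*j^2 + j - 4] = -18*j^2 + 18*j + 1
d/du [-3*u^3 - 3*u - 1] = -9*u^2 - 3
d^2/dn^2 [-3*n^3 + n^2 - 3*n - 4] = 2 - 18*n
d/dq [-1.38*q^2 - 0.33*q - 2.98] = -2.76*q - 0.33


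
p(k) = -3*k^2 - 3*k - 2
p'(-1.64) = 6.84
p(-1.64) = -5.15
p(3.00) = -38.00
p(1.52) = -13.49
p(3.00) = -38.00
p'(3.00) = -21.00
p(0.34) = -3.37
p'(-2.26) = 10.56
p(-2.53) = -13.61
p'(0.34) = -5.04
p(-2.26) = -10.54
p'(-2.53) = 12.18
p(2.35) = -25.62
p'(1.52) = -12.12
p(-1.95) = -7.56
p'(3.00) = -21.00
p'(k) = -6*k - 3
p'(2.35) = -17.10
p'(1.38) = -11.28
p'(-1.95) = 8.70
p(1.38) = -11.85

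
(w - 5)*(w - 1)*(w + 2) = w^3 - 4*w^2 - 7*w + 10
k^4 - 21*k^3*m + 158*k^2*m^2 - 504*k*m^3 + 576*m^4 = (k - 8*m)*(k - 6*m)*(k - 4*m)*(k - 3*m)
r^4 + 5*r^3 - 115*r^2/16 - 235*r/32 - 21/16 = (r - 7/4)*(r + 1/4)*(r + 1/2)*(r + 6)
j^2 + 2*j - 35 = (j - 5)*(j + 7)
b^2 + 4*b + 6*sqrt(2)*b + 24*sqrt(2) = (b + 4)*(b + 6*sqrt(2))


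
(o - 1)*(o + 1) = o^2 - 1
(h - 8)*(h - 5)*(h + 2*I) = h^3 - 13*h^2 + 2*I*h^2 + 40*h - 26*I*h + 80*I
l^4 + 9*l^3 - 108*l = l*(l - 3)*(l + 6)^2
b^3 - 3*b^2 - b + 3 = (b - 3)*(b - 1)*(b + 1)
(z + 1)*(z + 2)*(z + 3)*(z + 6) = z^4 + 12*z^3 + 47*z^2 + 72*z + 36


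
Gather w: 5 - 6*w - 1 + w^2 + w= w^2 - 5*w + 4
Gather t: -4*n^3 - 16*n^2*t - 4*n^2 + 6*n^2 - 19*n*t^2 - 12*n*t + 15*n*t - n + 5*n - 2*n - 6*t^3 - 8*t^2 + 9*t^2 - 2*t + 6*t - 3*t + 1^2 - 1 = -4*n^3 + 2*n^2 + 2*n - 6*t^3 + t^2*(1 - 19*n) + t*(-16*n^2 + 3*n + 1)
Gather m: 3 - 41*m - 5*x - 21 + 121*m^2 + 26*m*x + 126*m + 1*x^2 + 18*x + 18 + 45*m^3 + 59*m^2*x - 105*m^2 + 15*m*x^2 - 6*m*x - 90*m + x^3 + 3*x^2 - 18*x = 45*m^3 + m^2*(59*x + 16) + m*(15*x^2 + 20*x - 5) + x^3 + 4*x^2 - 5*x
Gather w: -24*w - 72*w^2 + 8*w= -72*w^2 - 16*w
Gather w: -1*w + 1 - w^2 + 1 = -w^2 - w + 2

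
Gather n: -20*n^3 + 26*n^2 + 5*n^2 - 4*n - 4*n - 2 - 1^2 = -20*n^3 + 31*n^2 - 8*n - 3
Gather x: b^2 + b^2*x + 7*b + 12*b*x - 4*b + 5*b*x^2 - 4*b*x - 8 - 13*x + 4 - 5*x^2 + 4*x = b^2 + 3*b + x^2*(5*b - 5) + x*(b^2 + 8*b - 9) - 4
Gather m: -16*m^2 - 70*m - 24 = -16*m^2 - 70*m - 24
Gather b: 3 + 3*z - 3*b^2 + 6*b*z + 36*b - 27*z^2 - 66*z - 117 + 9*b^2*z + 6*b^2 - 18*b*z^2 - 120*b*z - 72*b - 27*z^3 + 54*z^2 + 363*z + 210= b^2*(9*z + 3) + b*(-18*z^2 - 114*z - 36) - 27*z^3 + 27*z^2 + 300*z + 96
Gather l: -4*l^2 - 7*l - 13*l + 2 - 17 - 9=-4*l^2 - 20*l - 24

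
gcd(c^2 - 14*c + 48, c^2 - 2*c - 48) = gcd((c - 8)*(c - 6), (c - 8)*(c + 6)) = c - 8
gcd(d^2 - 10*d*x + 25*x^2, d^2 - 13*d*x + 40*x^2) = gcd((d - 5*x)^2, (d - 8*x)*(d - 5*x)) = -d + 5*x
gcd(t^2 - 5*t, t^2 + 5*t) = t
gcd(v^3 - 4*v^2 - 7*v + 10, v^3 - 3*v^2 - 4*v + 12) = v + 2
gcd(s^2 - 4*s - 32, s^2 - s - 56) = s - 8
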